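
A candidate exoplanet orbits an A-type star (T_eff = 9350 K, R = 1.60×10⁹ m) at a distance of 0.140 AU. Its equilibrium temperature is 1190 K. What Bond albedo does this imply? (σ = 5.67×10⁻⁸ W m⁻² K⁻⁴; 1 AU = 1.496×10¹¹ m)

A ≈ 0.82

d = 0.140 AU = 2.09×10¹⁰ m.
L = 4πR_⋆²σT_⋆⁴ = 4π(1.60×10⁹)² × 5.67×10⁻⁸ × (9350)⁴ = 1.39×10²⁸ W.
S = L/(4πd²) = 2.53×10⁶ W m⁻².
From T_eq⁴ = S(1−A)/(4σ): 1−A = 4σT_eq⁴/S.
1−A = 4 × 5.67×10⁻⁸ × (1190)⁴ / 2.53×10⁶ = 0.180.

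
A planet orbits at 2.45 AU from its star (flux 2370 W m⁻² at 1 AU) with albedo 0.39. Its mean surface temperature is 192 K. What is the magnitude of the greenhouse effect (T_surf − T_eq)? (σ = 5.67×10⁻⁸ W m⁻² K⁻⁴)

S = 2370/2.45² = 394.8 W m⁻².
T_eq = [S(1−A)/(4σ)]^(1/4) = [394.8×0.61/(4×5.67×10⁻⁸)]^(1/4) = 180.5 K.
ΔT = T_surf − T_eq = 192 − 180.5.

ΔT ≈ 11.5 K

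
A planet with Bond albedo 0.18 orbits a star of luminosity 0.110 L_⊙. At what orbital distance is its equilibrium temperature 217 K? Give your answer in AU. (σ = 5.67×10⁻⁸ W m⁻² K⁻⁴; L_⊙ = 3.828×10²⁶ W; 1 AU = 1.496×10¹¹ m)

d ≈ 0.494 AU

L = 0.110 × 3.828×10²⁶ = 4.21×10²⁵ W.
From T_eq⁴ = L(1−A)/(16πσd²): d = √[L(1−A)/(16πσT_eq⁴)].
d = √[4.21×10²⁵ × 0.82 / (16π × 5.67×10⁻⁸ × (217)⁴)] = 7.39×10¹⁰ m = 0.494 AU.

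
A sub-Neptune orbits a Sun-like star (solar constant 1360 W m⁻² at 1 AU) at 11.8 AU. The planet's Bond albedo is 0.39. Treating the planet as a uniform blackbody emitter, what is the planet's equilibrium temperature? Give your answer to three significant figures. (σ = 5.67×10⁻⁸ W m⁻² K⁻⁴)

T_eq ≈ 71.6 K

Flux at 11.8 AU: S = 1360/11.8² = 9.77 W m⁻².
Energy balance: absorbed = emitted ⇒ πR²·S(1−A) = 4πR²·σT_eq⁴, so T_eq⁴ = S(1−A)/(4σ).
T_eq = [9.77 × 0.61 / (4 × 5.67×10⁻⁸)]^(1/4) = (2.63×10⁷)^(1/4) = 71.6 K.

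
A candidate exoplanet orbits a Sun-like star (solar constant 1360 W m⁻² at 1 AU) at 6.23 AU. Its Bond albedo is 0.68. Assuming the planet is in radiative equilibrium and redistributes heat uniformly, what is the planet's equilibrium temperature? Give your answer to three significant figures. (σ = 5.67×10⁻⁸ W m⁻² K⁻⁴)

Flux at 6.23 AU: S = 1360/6.23² = 35.0 W m⁻².
Energy balance: absorbed = emitted ⇒ πR²·S(1−A) = 4πR²·σT_eq⁴, so T_eq⁴ = S(1−A)/(4σ).
T_eq = [35.0 × 0.32 / (4 × 5.67×10⁻⁸)]^(1/4) = (4.94×10⁷)^(1/4) = 83.9 K.

T_eq ≈ 83.9 K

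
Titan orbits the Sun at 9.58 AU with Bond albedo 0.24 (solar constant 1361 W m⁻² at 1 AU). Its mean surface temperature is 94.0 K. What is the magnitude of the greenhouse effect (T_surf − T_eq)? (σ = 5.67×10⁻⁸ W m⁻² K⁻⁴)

S = 1361/9.58² = 14.83 W m⁻².
T_eq = [S(1−A)/(4σ)]^(1/4) = [14.83×0.76/(4×5.67×10⁻⁸)]^(1/4) = 84.0 K.
ΔT = T_surf − T_eq = 94 − 84.0.

ΔT ≈ 10.0 K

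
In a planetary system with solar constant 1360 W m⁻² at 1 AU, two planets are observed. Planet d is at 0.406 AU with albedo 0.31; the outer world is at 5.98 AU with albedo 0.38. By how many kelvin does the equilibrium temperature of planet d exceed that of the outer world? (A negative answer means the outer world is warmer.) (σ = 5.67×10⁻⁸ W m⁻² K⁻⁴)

ΔT ≈ 297.1 K

T_eq = [S₀(1−A)/(4σd²)]^(1/4), so T ∝ (1−A)^(1/4) / √d.
T₁ = [1360×0.69/(4×5.67×10⁻⁸×0.406²)]^(1/4) = 398.04 K.
T₂ = [1360×0.62/(4×5.67×10⁻⁸×5.98²)]^(1/4) = 100.98 K.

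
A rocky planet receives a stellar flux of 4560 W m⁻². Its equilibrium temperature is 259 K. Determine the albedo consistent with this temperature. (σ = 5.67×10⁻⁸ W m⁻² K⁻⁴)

From T_eq⁴ = S(1−A)/(4σ): 1−A = 4σT_eq⁴/S.
1−A = 4 × 5.67×10⁻⁸ × (259)⁴ / 4560 = 0.224.

A ≈ 0.78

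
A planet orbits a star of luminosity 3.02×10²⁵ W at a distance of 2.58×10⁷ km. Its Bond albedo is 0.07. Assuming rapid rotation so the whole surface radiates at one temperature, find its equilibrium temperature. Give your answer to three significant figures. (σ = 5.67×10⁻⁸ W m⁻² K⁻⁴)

d = 2.58×10⁷ km = 2.58×10¹⁰ m.
Flux: S = L/(4πd²) = 3.02×10²⁵/(4π×(2.58×10¹⁰)²) = 3610 W m⁻².
Energy balance: absorbed = emitted ⇒ πR²·S(1−A) = 4πR²·σT_eq⁴, so T_eq⁴ = S(1−A)/(4σ).
T_eq = [3610 × 0.93 / (4 × 5.67×10⁻⁸)]^(1/4) = (1.48×10¹⁰)^(1/4) = 349 K.

T_eq ≈ 349 K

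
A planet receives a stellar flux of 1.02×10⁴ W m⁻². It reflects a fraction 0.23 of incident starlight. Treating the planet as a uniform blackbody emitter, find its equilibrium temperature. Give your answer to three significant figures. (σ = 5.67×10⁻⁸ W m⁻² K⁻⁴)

T_eq ≈ 431 K

Energy balance: absorbed = emitted ⇒ πR²·S(1−A) = 4πR²·σT_eq⁴, so T_eq⁴ = S(1−A)/(4σ).
T_eq = [1.02×10⁴ × 0.77 / (4 × 5.67×10⁻⁸)]^(1/4) = (3.46×10¹⁰)^(1/4) = 431 K.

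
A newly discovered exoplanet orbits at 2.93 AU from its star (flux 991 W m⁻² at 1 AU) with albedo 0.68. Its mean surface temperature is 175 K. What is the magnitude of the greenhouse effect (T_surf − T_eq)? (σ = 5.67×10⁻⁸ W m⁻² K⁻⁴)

ΔT ≈ 62.0 K

S = 991/2.93² = 115.4 W m⁻².
T_eq = [S(1−A)/(4σ)]^(1/4) = [115.4×0.32/(4×5.67×10⁻⁸)]^(1/4) = 113.0 K.
ΔT = T_surf − T_eq = 175 − 113.0.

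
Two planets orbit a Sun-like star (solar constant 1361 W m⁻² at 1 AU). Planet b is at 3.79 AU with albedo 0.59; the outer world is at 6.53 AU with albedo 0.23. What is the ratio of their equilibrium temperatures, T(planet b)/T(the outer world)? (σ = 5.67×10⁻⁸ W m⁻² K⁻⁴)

T₁/T₂ ≈ 1.121

T_eq = [S₀(1−A)/(4σd²)]^(1/4), so T ∝ (1−A)^(1/4) / √d.
T₁ = [1361×0.41/(4×5.67×10⁻⁸×3.79²)]^(1/4) = 114.40 K.
T₂ = [1361×0.77/(4×5.67×10⁻⁸×6.53²)]^(1/4) = 102.03 K.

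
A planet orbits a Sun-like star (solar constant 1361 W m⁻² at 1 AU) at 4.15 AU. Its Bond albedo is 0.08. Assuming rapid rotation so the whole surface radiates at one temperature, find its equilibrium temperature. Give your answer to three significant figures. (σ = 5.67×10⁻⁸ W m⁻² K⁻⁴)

Flux at 4.15 AU: S = 1361/4.15² = 79.0 W m⁻².
Energy balance: absorbed = emitted ⇒ πR²·S(1−A) = 4πR²·σT_eq⁴, so T_eq⁴ = S(1−A)/(4σ).
T_eq = [79.0 × 0.92 / (4 × 5.67×10⁻⁸)]^(1/4) = (3.21×10⁸)^(1/4) = 134 K.

T_eq ≈ 134 K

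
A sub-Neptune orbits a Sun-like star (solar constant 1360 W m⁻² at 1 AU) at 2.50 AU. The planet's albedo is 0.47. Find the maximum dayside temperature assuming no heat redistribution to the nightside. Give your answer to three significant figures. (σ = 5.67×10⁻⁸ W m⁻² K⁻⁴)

Flux at 2.50 AU: S = 1360/2.50² = 218 W m⁻².
With no redistribution each surface element balances locally: S(1−A) = σT⁴.
T = [218 × 0.53 / 5.67×10⁻⁸]^(1/4) = (2.03×10⁹)^(1/4) = 212 K.

T_ss ≈ 212 K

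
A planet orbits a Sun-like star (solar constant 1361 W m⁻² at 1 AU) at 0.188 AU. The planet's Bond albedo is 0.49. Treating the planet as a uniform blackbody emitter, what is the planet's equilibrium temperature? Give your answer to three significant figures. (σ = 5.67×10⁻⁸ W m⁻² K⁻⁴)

Flux at 0.188 AU: S = 1361/0.188² = 3.85×10⁴ W m⁻².
Energy balance: absorbed = emitted ⇒ πR²·S(1−A) = 4πR²·σT_eq⁴, so T_eq⁴ = S(1−A)/(4σ).
T_eq = [3.85×10⁴ × 0.51 / (4 × 5.67×10⁻⁸)]^(1/4) = (8.66×10¹⁰)^(1/4) = 542 K.

T_eq ≈ 542 K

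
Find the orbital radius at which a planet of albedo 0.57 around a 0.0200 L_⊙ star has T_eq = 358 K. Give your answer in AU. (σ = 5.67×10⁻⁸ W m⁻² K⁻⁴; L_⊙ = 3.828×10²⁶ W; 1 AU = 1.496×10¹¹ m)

L = 0.0200 × 3.828×10²⁶ = 7.66×10²⁴ W.
From T_eq⁴ = L(1−A)/(16πσd²): d = √[L(1−A)/(16πσT_eq⁴)].
d = √[7.66×10²⁴ × 0.43 / (16π × 5.67×10⁻⁸ × (358)⁴)] = 8.39×10⁹ m = 0.0561 AU.

d ≈ 0.0561 AU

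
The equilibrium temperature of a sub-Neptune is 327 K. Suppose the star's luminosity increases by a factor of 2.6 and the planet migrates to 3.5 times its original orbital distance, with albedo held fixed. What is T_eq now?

T_eq ≈ 222 K

T_eq ∝ L^(1/4) · d^(−1/2).
T′ = 327 × 2.6^(1/4) / 3.5^(1/2) = 222 K.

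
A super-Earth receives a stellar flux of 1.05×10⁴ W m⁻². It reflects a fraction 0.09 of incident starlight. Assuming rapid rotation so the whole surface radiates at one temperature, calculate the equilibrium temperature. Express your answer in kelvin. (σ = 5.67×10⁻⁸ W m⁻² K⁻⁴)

T_eq ≈ 453 K

Energy balance: absorbed = emitted ⇒ πR²·S(1−A) = 4πR²·σT_eq⁴, so T_eq⁴ = S(1−A)/(4σ).
T_eq = [1.05×10⁴ × 0.91 / (4 × 5.67×10⁻⁸)]^(1/4) = (4.21×10¹⁰)^(1/4) = 453 K.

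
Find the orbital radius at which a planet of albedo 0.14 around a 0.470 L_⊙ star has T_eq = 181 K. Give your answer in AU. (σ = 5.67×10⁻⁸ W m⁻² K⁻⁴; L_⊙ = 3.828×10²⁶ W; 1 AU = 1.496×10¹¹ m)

L = 0.470 × 3.828×10²⁶ = 1.80×10²⁶ W.
From T_eq⁴ = L(1−A)/(16πσd²): d = √[L(1−A)/(16πσT_eq⁴)].
d = √[1.80×10²⁶ × 0.86 / (16π × 5.67×10⁻⁸ × (181)⁴)] = 2.25×10¹¹ m = 1.50 AU.

d ≈ 1.50 AU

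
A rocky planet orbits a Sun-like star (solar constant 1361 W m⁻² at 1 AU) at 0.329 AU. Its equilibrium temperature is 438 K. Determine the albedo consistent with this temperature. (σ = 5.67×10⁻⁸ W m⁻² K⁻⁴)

Flux at 0.329 AU: S = 1361/0.329² = 1.26×10⁴ W m⁻².
From T_eq⁴ = S(1−A)/(4σ): 1−A = 4σT_eq⁴/S.
1−A = 4 × 5.67×10⁻⁸ × (438)⁴ / 1.26×10⁴ = 0.664.

A ≈ 0.34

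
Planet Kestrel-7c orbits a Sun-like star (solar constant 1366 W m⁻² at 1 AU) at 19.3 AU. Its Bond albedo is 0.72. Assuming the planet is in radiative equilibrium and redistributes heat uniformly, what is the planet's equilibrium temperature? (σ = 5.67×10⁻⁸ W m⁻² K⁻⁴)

Flux at 19.3 AU: S = 1366/19.3² = 3.67 W m⁻².
Energy balance: absorbed = emitted ⇒ πR²·S(1−A) = 4πR²·σT_eq⁴, so T_eq⁴ = S(1−A)/(4σ).
T_eq = [3.67 × 0.28 / (4 × 5.67×10⁻⁸)]^(1/4) = (4.53×10⁶)^(1/4) = 46.1 K.

T_eq ≈ 46.1 K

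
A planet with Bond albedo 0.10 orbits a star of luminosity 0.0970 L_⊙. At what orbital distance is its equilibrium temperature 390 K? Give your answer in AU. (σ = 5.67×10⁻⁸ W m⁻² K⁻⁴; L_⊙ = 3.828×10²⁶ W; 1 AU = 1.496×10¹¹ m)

L = 0.0970 × 3.828×10²⁶ = 3.71×10²⁵ W.
From T_eq⁴ = L(1−A)/(16πσd²): d = √[L(1−A)/(16πσT_eq⁴)].
d = √[3.71×10²⁵ × 0.90 / (16π × 5.67×10⁻⁸ × (390)⁴)] = 2.25×10¹⁰ m = 0.150 AU.

d ≈ 0.150 AU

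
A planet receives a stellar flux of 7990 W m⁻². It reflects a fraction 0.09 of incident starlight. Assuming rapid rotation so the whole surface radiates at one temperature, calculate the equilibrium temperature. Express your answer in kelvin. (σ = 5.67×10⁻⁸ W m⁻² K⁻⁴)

T_eq ≈ 423 K

Energy balance: absorbed = emitted ⇒ πR²·S(1−A) = 4πR²·σT_eq⁴, so T_eq⁴ = S(1−A)/(4σ).
T_eq = [7990 × 0.91 / (4 × 5.67×10⁻⁸)]^(1/4) = (3.21×10¹⁰)^(1/4) = 423 K.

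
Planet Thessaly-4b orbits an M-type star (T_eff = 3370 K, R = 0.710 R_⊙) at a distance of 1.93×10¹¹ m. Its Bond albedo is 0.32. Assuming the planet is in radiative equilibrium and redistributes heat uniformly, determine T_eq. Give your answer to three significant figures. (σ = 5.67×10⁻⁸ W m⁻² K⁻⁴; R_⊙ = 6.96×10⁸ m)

R_⋆ = 0.710 × 6.96×10⁸ = 4.94×10⁸ m.
L = 4πR_⋆²σT_⋆⁴ = 4π(4.94×10⁸)² × 5.67×10⁻⁸ × (3370)⁴ = 2.24×10²⁵ W.
S = L/(4πd²) = 47.9 W m⁻².
Energy balance: absorbed = emitted ⇒ πR²·S(1−A) = 4πR²·σT_eq⁴, so T_eq⁴ = S(1−A)/(4σ).
T_eq = [47.9 × 0.68 / (4 × 5.67×10⁻⁸)]^(1/4) = (1.44×10⁸)^(1/4) = 109 K.

T_eq ≈ 109 K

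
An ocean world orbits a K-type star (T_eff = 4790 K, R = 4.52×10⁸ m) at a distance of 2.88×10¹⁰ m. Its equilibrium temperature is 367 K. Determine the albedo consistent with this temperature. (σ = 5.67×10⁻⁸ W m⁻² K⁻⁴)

L = 4πR_⋆²σT_⋆⁴ = 4π(4.52×10⁸)² × 5.67×10⁻⁸ × (4790)⁴ = 7.66×10²⁵ W.
S = L/(4πd²) = 7350 W m⁻².
From T_eq⁴ = S(1−A)/(4σ): 1−A = 4σT_eq⁴/S.
1−A = 4 × 5.67×10⁻⁸ × (367)⁴ / 7350 = 0.560.

A ≈ 0.44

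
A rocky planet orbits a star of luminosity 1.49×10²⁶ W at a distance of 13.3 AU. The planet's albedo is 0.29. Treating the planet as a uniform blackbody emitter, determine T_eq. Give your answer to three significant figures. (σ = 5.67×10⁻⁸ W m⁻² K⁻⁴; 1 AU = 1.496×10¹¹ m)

T_eq ≈ 55.3 K

d = 13.3 AU = 1.99×10¹² m.
Flux: S = L/(4πd²) = 1.49×10²⁶/(4π×(1.99×10¹²)²) = 3.00 W m⁻².
Energy balance: absorbed = emitted ⇒ πR²·S(1−A) = 4πR²·σT_eq⁴, so T_eq⁴ = S(1−A)/(4σ).
T_eq = [3.00 × 0.71 / (4 × 5.67×10⁻⁸)]^(1/4) = (9.38×10⁶)^(1/4) = 55.3 K.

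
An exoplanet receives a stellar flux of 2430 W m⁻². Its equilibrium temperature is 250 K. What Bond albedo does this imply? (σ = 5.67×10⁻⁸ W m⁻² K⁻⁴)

A ≈ 0.64

From T_eq⁴ = S(1−A)/(4σ): 1−A = 4σT_eq⁴/S.
1−A = 4 × 5.67×10⁻⁸ × (250)⁴ / 2430 = 0.365.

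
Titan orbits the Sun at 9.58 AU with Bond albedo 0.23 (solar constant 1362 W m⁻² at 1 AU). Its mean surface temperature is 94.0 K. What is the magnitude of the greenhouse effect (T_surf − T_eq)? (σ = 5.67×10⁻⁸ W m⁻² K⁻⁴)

S = 1362/9.58² = 14.84 W m⁻².
T_eq = [S(1−A)/(4σ)]^(1/4) = [14.84×0.77/(4×5.67×10⁻⁸)]^(1/4) = 84.3 K.
ΔT = T_surf − T_eq = 94 − 84.3.

ΔT ≈ 9.7 K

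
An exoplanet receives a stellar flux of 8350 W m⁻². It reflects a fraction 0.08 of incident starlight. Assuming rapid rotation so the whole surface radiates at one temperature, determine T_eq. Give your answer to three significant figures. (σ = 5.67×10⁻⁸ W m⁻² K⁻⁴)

Energy balance: absorbed = emitted ⇒ πR²·S(1−A) = 4πR²·σT_eq⁴, so T_eq⁴ = S(1−A)/(4σ).
T_eq = [8350 × 0.92 / (4 × 5.67×10⁻⁸)]^(1/4) = (3.39×10¹⁰)^(1/4) = 429 K.

T_eq ≈ 429 K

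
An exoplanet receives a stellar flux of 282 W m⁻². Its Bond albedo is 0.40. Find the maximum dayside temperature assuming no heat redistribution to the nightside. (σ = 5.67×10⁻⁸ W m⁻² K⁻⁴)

With no redistribution each surface element balances locally: S(1−A) = σT⁴.
T = [282 × 0.60 / 5.67×10⁻⁸]^(1/4) = (2.98×10⁹)^(1/4) = 234 K.

T_ss ≈ 234 K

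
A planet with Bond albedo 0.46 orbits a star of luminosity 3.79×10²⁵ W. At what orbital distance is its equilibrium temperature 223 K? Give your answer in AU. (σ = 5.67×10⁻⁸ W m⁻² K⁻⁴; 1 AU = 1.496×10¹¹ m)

From T_eq⁴ = L(1−A)/(16πσd²): d = √[L(1−A)/(16πσT_eq⁴)].
d = √[3.79×10²⁵ × 0.54 / (16π × 5.67×10⁻⁸ × (223)⁴)] = 5.39×10¹⁰ m = 0.360 AU.

d ≈ 0.360 AU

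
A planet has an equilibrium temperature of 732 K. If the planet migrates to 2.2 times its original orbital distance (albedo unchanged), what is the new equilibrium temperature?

T_eq ∝ L^(1/4) · d^(−1/2).
T′ = 732 / 2.2^(1/2) = 494 K.

T_eq ≈ 494 K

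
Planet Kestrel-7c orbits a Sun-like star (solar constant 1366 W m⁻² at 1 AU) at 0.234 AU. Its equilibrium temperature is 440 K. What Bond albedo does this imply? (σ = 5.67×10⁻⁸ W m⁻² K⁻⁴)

Flux at 0.234 AU: S = 1366/0.234² = 2.49×10⁴ W m⁻².
From T_eq⁴ = S(1−A)/(4σ): 1−A = 4σT_eq⁴/S.
1−A = 4 × 5.67×10⁻⁸ × (440)⁴ / 2.49×10⁴ = 0.341.

A ≈ 0.66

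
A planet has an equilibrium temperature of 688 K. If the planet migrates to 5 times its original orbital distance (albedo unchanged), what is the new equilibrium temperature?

T_eq ≈ 308 K

T_eq ∝ L^(1/4) · d^(−1/2).
T′ = 688 / 5^(1/2) = 308 K.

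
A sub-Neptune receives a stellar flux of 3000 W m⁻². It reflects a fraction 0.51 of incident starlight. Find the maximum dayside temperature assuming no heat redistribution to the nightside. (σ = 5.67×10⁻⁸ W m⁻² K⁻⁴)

T_ss ≈ 401 K

With no redistribution each surface element balances locally: S(1−A) = σT⁴.
T = [3000 × 0.49 / 5.67×10⁻⁸]^(1/4) = (2.59×10¹⁰)^(1/4) = 401 K.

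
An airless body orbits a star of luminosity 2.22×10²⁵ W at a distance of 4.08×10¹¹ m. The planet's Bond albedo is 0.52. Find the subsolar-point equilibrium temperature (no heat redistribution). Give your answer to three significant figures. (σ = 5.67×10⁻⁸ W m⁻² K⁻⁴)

T_ss ≈ 97.4 K

Flux: S = L/(4πd²) = 2.22×10²⁵/(4π×(4.08×10¹¹)²) = 10.6 W m⁻².
At the subsolar point the surface absorbs S(1−A) and emits σT⁴ per unit area — no factor of 4, since only the local patch is in balance.
T = [10.6 × 0.48 / 5.67×10⁻⁸]^(1/4) = (8.98×10⁷)^(1/4) = 97.4 K.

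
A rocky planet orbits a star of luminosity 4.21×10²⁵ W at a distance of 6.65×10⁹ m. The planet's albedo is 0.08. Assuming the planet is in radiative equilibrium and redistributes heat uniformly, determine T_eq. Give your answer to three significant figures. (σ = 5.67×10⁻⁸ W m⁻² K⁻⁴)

Flux: S = L/(4πd²) = 4.21×10²⁵/(4π×(6.65×10⁹)²) = 7.58×10⁴ W m⁻².
Energy balance: absorbed = emitted ⇒ πR²·S(1−A) = 4πR²·σT_eq⁴, so T_eq⁴ = S(1−A)/(4σ).
T_eq = [7.58×10⁴ × 0.92 / (4 × 5.67×10⁻⁸)]^(1/4) = (3.07×10¹¹)^(1/4) = 745 K.

T_eq ≈ 745 K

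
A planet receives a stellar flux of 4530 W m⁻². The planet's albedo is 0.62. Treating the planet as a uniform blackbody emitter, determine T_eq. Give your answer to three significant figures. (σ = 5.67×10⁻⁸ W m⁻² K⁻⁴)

Energy balance: absorbed = emitted ⇒ πR²·S(1−A) = 4πR²·σT_eq⁴, so T_eq⁴ = S(1−A)/(4σ).
T_eq = [4530 × 0.38 / (4 × 5.67×10⁻⁸)]^(1/4) = (7.59×10⁹)^(1/4) = 295 K.

T_eq ≈ 295 K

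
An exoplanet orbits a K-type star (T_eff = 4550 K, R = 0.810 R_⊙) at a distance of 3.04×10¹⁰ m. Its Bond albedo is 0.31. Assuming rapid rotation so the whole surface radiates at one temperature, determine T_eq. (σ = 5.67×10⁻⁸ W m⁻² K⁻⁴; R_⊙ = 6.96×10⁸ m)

T_eq ≈ 399 K

R_⋆ = 0.810 × 6.96×10⁸ = 5.64×10⁸ m.
L = 4πR_⋆²σT_⋆⁴ = 4π(5.64×10⁸)² × 5.67×10⁻⁸ × (4550)⁴ = 9.71×10²⁵ W.
S = L/(4πd²) = 8360 W m⁻².
Energy balance: absorbed = emitted ⇒ πR²·S(1−A) = 4πR²·σT_eq⁴, so T_eq⁴ = S(1−A)/(4σ).
T_eq = [8360 × 0.69 / (4 × 5.67×10⁻⁸)]^(1/4) = (2.54×10¹⁰)^(1/4) = 399 K.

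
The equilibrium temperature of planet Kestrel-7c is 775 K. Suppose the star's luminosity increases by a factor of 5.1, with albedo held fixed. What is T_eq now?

T_eq ∝ L^(1/4) · d^(−1/2).
T′ = 775 × 5.1^(1/4) = 1160 K.

T_eq ≈ 1160 K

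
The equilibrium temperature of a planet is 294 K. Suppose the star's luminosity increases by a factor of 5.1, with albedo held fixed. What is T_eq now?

T_eq ≈ 442 K

T_eq ∝ L^(1/4) · d^(−1/2).
T′ = 294 × 5.1^(1/4) = 442 K.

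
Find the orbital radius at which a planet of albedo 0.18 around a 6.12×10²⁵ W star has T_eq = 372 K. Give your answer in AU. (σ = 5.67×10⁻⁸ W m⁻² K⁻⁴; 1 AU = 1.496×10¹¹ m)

d ≈ 0.203 AU

From T_eq⁴ = L(1−A)/(16πσd²): d = √[L(1−A)/(16πσT_eq⁴)].
d = √[6.12×10²⁵ × 0.82 / (16π × 5.67×10⁻⁸ × (372)⁴)] = 3.03×10¹⁰ m = 0.203 AU.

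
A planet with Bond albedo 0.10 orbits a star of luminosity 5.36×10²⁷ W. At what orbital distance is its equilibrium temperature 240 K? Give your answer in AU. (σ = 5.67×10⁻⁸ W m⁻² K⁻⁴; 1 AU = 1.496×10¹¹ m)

From T_eq⁴ = L(1−A)/(16πσd²): d = √[L(1−A)/(16πσT_eq⁴)].
d = √[5.36×10²⁷ × 0.90 / (16π × 5.67×10⁻⁸ × (240)⁴)] = 7.14×10¹¹ m = 4.77 AU.

d ≈ 4.77 AU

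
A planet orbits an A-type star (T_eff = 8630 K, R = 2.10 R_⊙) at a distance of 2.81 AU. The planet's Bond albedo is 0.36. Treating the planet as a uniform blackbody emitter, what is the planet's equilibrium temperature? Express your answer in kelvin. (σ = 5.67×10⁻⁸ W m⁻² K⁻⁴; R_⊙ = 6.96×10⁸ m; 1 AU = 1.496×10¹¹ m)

R_⋆ = 2.10 × 6.96×10⁸ = 1.46×10⁹ m.
d = 2.81 AU = 4.20×10¹¹ m.
L = 4πR_⋆²σT_⋆⁴ = 4π(1.46×10⁹)² × 5.67×10⁻⁸ × (8630)⁴ = 8.44×10²⁷ W.
S = L/(4πd²) = 3800 W m⁻².
Energy balance: absorbed = emitted ⇒ πR²·S(1−A) = 4πR²·σT_eq⁴, so T_eq⁴ = S(1−A)/(4σ).
T_eq = [3800 × 0.64 / (4 × 5.67×10⁻⁸)]^(1/4) = (1.07×10¹⁰)^(1/4) = 322 K.

T_eq ≈ 322 K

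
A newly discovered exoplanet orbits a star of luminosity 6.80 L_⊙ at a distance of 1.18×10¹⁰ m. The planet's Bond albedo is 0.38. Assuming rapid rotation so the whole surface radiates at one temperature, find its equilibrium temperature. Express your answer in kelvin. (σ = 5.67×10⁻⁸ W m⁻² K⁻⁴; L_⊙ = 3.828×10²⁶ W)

T_eq ≈ 1420 K

L = 6.80 × 3.828×10²⁶ = 2.60×10²⁷ W.
Flux: S = L/(4πd²) = 2.60×10²⁷/(4π×(1.18×10¹⁰)²) = 1.49×10⁶ W m⁻².
Energy balance: absorbed = emitted ⇒ πR²·S(1−A) = 4πR²·σT_eq⁴, so T_eq⁴ = S(1−A)/(4σ).
T_eq = [1.49×10⁶ × 0.62 / (4 × 5.67×10⁻⁸)]^(1/4) = (4.07×10¹²)^(1/4) = 1420 K.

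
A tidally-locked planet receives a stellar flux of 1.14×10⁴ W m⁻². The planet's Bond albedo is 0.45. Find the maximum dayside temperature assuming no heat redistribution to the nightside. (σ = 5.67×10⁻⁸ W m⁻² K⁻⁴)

T_ss ≈ 577 K

With no redistribution each surface element balances locally: S(1−A) = σT⁴.
T = [1.14×10⁴ × 0.55 / 5.67×10⁻⁸]^(1/4) = (1.11×10¹¹)^(1/4) = 577 K.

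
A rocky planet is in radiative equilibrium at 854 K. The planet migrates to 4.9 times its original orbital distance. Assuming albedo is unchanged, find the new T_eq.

T_eq ∝ L^(1/4) · d^(−1/2).
T′ = 854 / 4.9^(1/2) = 386 K.

T_eq ≈ 386 K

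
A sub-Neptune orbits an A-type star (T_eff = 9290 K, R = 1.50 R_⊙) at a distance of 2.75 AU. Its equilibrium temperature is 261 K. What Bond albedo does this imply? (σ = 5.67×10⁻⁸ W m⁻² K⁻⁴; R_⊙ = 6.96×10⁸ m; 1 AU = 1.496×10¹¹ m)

A ≈ 0.61

R_⋆ = 1.50 × 6.96×10⁸ = 1.04×10⁹ m.
d = 2.75 AU = 4.11×10¹¹ m.
L = 4πR_⋆²σT_⋆⁴ = 4π(1.04×10⁹)² × 5.67×10⁻⁸ × (9290)⁴ = 5.78×10²⁷ W.
S = L/(4πd²) = 2720 W m⁻².
From T_eq⁴ = S(1−A)/(4σ): 1−A = 4σT_eq⁴/S.
1−A = 4 × 5.67×10⁻⁸ × (261)⁴ / 2720 = 0.387.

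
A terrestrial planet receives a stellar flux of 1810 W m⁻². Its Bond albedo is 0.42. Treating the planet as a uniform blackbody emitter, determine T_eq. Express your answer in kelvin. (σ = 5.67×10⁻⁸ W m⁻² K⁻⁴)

T_eq ≈ 261 K

Energy balance: absorbed = emitted ⇒ πR²·S(1−A) = 4πR²·σT_eq⁴, so T_eq⁴ = S(1−A)/(4σ).
T_eq = [1810 × 0.58 / (4 × 5.67×10⁻⁸)]^(1/4) = (4.63×10⁹)^(1/4) = 261 K.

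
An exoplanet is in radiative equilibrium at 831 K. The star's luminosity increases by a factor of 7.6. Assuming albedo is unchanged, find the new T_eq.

T_eq ≈ 1380 K

T_eq ∝ L^(1/4) · d^(−1/2).
T′ = 831 × 7.6^(1/4) = 1380 K.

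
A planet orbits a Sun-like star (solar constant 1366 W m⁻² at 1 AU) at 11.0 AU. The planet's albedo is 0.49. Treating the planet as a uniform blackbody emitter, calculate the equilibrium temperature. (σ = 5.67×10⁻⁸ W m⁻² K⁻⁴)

Flux at 11.0 AU: S = 1366/11.0² = 11.3 W m⁻².
Energy balance: absorbed = emitted ⇒ πR²·S(1−A) = 4πR²·σT_eq⁴, so T_eq⁴ = S(1−A)/(4σ).
T_eq = [11.3 × 0.51 / (4 × 5.67×10⁻⁸)]^(1/4) = (2.54×10⁷)^(1/4) = 71.0 K.

T_eq ≈ 71.0 K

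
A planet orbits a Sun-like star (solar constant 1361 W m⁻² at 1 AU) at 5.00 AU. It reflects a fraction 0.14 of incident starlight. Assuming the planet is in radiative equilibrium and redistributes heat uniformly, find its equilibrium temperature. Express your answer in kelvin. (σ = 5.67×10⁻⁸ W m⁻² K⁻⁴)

T_eq ≈ 120 K

Flux at 5.00 AU: S = 1361/5.00² = 54.4 W m⁻².
Energy balance: absorbed = emitted ⇒ πR²·S(1−A) = 4πR²·σT_eq⁴, so T_eq⁴ = S(1−A)/(4σ).
T_eq = [54.4 × 0.86 / (4 × 5.67×10⁻⁸)]^(1/4) = (2.06×10⁸)^(1/4) = 120 K.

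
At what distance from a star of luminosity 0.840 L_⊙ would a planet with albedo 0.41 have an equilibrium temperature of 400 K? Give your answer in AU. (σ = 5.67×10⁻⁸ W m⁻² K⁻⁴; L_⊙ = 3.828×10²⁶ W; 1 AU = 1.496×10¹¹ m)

L = 0.840 × 3.828×10²⁶ = 3.22×10²⁶ W.
From T_eq⁴ = L(1−A)/(16πσd²): d = √[L(1−A)/(16πσT_eq⁴)].
d = √[3.22×10²⁶ × 0.59 / (16π × 5.67×10⁻⁸ × (400)⁴)] = 5.10×10¹⁰ m = 0.341 AU.

d ≈ 0.341 AU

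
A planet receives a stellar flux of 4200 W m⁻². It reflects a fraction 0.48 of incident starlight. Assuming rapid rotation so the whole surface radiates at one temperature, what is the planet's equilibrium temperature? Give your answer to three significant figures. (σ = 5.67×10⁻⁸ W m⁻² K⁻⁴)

T_eq ≈ 313 K

Energy balance: absorbed = emitted ⇒ πR²·S(1−A) = 4πR²·σT_eq⁴, so T_eq⁴ = S(1−A)/(4σ).
T_eq = [4200 × 0.52 / (4 × 5.67×10⁻⁸)]^(1/4) = (9.63×10⁹)^(1/4) = 313 K.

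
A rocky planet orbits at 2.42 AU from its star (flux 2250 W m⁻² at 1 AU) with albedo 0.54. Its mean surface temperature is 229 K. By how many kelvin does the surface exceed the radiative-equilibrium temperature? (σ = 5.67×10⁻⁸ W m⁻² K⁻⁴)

ΔT ≈ 61.9 K

S = 2250/2.42² = 384.2 W m⁻².
T_eq = [S(1−A)/(4σ)]^(1/4) = [384.2×0.46/(4×5.67×10⁻⁸)]^(1/4) = 167.1 K.
ΔT = T_surf − T_eq = 229 − 167.1.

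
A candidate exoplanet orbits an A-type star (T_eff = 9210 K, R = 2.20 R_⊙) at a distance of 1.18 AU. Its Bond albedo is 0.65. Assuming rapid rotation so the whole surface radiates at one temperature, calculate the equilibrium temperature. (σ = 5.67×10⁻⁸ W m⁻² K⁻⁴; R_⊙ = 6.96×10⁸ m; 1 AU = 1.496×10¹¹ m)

T_eq ≈ 467 K

R_⋆ = 2.20 × 6.96×10⁸ = 1.53×10⁹ m.
d = 1.18 AU = 1.77×10¹¹ m.
L = 4πR_⋆²σT_⋆⁴ = 4π(1.53×10⁹)² × 5.67×10⁻⁸ × (9210)⁴ = 1.20×10²⁸ W.
S = L/(4πd²) = 3.07×10⁴ W m⁻².
Energy balance: absorbed = emitted ⇒ πR²·S(1−A) = 4πR²·σT_eq⁴, so T_eq⁴ = S(1−A)/(4σ).
T_eq = [3.07×10⁴ × 0.35 / (4 × 5.67×10⁻⁸)]^(1/4) = (4.74×10¹⁰)^(1/4) = 467 K.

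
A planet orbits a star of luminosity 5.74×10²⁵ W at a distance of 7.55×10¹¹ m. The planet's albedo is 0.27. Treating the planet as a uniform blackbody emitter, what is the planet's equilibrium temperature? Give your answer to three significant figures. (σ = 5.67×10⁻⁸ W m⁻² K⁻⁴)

Flux: S = L/(4πd²) = 5.74×10²⁵/(4π×(7.55×10¹¹)²) = 8.01 W m⁻².
Energy balance: absorbed = emitted ⇒ πR²·S(1−A) = 4πR²·σT_eq⁴, so T_eq⁴ = S(1−A)/(4σ).
T_eq = [8.01 × 0.73 / (4 × 5.67×10⁻⁸)]^(1/4) = (2.58×10⁷)^(1/4) = 71.3 K.

T_eq ≈ 71.3 K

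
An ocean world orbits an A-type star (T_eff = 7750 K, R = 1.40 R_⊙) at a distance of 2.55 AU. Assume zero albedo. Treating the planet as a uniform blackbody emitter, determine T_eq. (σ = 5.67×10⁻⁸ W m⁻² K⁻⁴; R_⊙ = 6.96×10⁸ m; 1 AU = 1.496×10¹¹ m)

R_⋆ = 1.40 × 6.96×10⁸ = 9.74×10⁸ m.
d = 2.55 AU = 3.81×10¹¹ m.
L = 4πR_⋆²σT_⋆⁴ = 4π(9.74×10⁸)² × 5.67×10⁻⁸ × (7750)⁴ = 2.44×10²⁷ W.
S = L/(4πd²) = 1330 W m⁻².
Energy balance: absorbed = emitted ⇒ πR²·S(1−A) = 4πR²·σT_eq⁴, so T_eq⁴ = S(1−A)/(4σ).
T_eq = [1330 × 1.00 / (4 × 5.67×10⁻⁸)]^(1/4) = (5.88×10⁹)^(1/4) = 277 K.

T_eq ≈ 277 K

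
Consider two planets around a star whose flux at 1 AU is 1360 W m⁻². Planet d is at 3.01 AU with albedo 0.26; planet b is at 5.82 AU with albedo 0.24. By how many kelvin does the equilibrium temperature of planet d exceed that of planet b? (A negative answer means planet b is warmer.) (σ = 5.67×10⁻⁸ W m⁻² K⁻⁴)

ΔT ≈ 41.1 K

T_eq = [S₀(1−A)/(4σd²)]^(1/4), so T ∝ (1−A)^(1/4) / √d.
T₁ = [1360×0.74/(4×5.67×10⁻⁸×3.01²)]^(1/4) = 148.76 K.
T₂ = [1360×0.76/(4×5.67×10⁻⁸×5.82²)]^(1/4) = 107.70 K.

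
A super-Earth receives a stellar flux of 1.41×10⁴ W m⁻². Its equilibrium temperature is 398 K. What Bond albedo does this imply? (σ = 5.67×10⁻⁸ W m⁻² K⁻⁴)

From T_eq⁴ = S(1−A)/(4σ): 1−A = 4σT_eq⁴/S.
1−A = 4 × 5.67×10⁻⁸ × (398)⁴ / 1.41×10⁴ = 0.404.

A ≈ 0.60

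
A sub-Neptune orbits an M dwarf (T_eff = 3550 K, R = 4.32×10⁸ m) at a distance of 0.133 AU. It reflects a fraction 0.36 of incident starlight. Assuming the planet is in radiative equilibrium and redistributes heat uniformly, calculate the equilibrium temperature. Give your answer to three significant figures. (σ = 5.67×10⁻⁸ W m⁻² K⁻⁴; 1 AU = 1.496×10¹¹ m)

d = 0.133 AU = 1.99×10¹⁰ m.
L = 4πR_⋆²σT_⋆⁴ = 4π(4.32×10⁸)² × 5.67×10⁻⁸ × (3550)⁴ = 2.11×10²⁵ W.
S = L/(4πd²) = 4250 W m⁻².
Energy balance: absorbed = emitted ⇒ πR²·S(1−A) = 4πR²·σT_eq⁴, so T_eq⁴ = S(1−A)/(4σ).
T_eq = [4250 × 0.64 / (4 × 5.67×10⁻⁸)]^(1/4) = (1.20×10¹⁰)^(1/4) = 331 K.

T_eq ≈ 331 K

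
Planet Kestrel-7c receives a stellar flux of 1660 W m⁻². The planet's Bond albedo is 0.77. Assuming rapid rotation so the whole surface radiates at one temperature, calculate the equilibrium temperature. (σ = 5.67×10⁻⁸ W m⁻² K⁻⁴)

Energy balance: absorbed = emitted ⇒ πR²·S(1−A) = 4πR²·σT_eq⁴, so T_eq⁴ = S(1−A)/(4σ).
T_eq = [1660 × 0.23 / (4 × 5.67×10⁻⁸)]^(1/4) = (1.68×10⁹)^(1/4) = 203 K.

T_eq ≈ 203 K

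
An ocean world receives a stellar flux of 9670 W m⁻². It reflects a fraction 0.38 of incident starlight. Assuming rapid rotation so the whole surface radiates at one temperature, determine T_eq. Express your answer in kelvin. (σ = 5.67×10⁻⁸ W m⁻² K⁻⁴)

T_eq ≈ 403 K

Energy balance: absorbed = emitted ⇒ πR²·S(1−A) = 4πR²·σT_eq⁴, so T_eq⁴ = S(1−A)/(4σ).
T_eq = [9670 × 0.62 / (4 × 5.67×10⁻⁸)]^(1/4) = (2.64×10¹⁰)^(1/4) = 403 K.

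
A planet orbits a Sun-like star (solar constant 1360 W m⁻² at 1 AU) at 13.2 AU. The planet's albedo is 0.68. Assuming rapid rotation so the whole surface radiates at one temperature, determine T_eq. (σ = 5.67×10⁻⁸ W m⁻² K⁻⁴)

T_eq ≈ 57.6 K

Flux at 13.2 AU: S = 1360/13.2² = 7.81 W m⁻².
Energy balance: absorbed = emitted ⇒ πR²·S(1−A) = 4πR²·σT_eq⁴, so T_eq⁴ = S(1−A)/(4σ).
T_eq = [7.81 × 0.32 / (4 × 5.67×10⁻⁸)]^(1/4) = (1.10×10⁷)^(1/4) = 57.6 K.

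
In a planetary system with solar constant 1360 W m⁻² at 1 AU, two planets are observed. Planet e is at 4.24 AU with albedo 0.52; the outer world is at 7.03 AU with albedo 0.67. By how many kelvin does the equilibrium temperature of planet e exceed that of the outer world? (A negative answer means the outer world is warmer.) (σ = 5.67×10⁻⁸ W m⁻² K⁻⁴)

T_eq = [S₀(1−A)/(4σd²)]^(1/4), so T ∝ (1−A)^(1/4) / √d.
T₁ = [1360×0.48/(4×5.67×10⁻⁸×4.24²)]^(1/4) = 112.49 K.
T₂ = [1360×0.33/(4×5.67×10⁻⁸×7.03²)]^(1/4) = 79.55 K.

ΔT ≈ 32.9 K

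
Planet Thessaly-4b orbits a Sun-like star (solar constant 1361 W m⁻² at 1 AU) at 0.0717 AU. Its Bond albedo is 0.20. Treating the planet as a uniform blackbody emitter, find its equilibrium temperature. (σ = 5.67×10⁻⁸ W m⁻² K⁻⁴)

T_eq ≈ 983 K

Flux at 0.0717 AU: S = 1361/0.0717² = 2.65×10⁵ W m⁻².
Energy balance: absorbed = emitted ⇒ πR²·S(1−A) = 4πR²·σT_eq⁴, so T_eq⁴ = S(1−A)/(4σ).
T_eq = [2.65×10⁵ × 0.80 / (4 × 5.67×10⁻⁸)]^(1/4) = (9.34×10¹¹)^(1/4) = 983 K.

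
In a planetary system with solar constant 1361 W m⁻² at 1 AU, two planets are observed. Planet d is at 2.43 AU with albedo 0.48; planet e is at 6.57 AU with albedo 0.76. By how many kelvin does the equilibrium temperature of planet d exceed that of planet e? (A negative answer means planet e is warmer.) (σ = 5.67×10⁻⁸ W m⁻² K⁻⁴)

ΔT ≈ 75.6 K

T_eq = [S₀(1−A)/(4σd²)]^(1/4), so T ∝ (1−A)^(1/4) / √d.
T₁ = [1361×0.52/(4×5.67×10⁻⁸×2.43²)]^(1/4) = 151.62 K.
T₂ = [1361×0.24/(4×5.67×10⁻⁸×6.57²)]^(1/4) = 76.00 K.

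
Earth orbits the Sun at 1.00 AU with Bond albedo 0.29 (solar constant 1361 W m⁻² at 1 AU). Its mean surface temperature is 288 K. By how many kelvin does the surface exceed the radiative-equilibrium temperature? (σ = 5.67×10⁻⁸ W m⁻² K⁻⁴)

ΔT ≈ 32.5 K

S = 1361/1.00² = 1361 W m⁻².
T_eq = [S(1−A)/(4σ)]^(1/4) = [1361×0.71/(4×5.67×10⁻⁸)]^(1/4) = 255.5 K.
ΔT = T_surf − T_eq = 288 − 255.5.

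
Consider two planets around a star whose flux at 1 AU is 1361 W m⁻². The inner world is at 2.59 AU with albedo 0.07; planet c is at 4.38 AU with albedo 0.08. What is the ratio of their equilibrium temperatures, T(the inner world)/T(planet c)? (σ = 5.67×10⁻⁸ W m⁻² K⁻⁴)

T₁/T₂ ≈ 1.304

T_eq = [S₀(1−A)/(4σd²)]^(1/4), so T ∝ (1−A)^(1/4) / √d.
T₁ = [1361×0.93/(4×5.67×10⁻⁸×2.59²)]^(1/4) = 169.83 K.
T₂ = [1361×0.92/(4×5.67×10⁻⁸×4.38²)]^(1/4) = 130.25 K.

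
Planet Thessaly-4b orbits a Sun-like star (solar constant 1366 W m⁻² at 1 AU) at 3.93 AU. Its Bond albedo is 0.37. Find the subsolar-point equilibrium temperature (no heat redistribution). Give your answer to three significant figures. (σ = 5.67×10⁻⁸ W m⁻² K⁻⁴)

Flux at 3.93 AU: S = 1366/3.93² = 88.4 W m⁻².
At the subsolar point the surface absorbs S(1−A) and emits σT⁴ per unit area — no factor of 4, since only the local patch is in balance.
T = [88.4 × 0.63 / 5.67×10⁻⁸]^(1/4) = (9.83×10⁸)^(1/4) = 177 K.

T_ss ≈ 177 K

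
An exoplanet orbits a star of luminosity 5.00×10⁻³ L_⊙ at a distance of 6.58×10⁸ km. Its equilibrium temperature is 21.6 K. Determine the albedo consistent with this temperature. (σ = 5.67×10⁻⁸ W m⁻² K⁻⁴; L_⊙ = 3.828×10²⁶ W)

A ≈ 0.86

d = 6.58×10⁸ km = 6.58×10¹¹ m.
L = 5.00×10⁻³ × 3.828×10²⁶ = 1.91×10²⁴ W.
Flux: S = L/(4πd²) = 1.91×10²⁴/(4π×(6.58×10¹¹)²) = 0.352 W m⁻².
From T_eq⁴ = S(1−A)/(4σ): 1−A = 4σT_eq⁴/S.
1−A = 4 × 5.67×10⁻⁸ × (21.6)⁴ / 0.352 = 0.140.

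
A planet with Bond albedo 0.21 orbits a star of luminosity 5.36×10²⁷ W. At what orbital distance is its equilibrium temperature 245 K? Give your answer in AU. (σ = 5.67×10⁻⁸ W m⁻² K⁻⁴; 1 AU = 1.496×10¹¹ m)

d ≈ 4.29 AU

From T_eq⁴ = L(1−A)/(16πσd²): d = √[L(1−A)/(16πσT_eq⁴)].
d = √[5.36×10²⁷ × 0.79 / (16π × 5.67×10⁻⁸ × (245)⁴)] = 6.42×10¹¹ m = 4.29 AU.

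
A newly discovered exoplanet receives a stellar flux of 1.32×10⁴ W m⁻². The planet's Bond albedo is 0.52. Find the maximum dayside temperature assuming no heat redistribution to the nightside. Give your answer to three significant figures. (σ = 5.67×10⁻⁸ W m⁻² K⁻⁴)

With no redistribution each surface element balances locally: S(1−A) = σT⁴.
T = [1.32×10⁴ × 0.48 / 5.67×10⁻⁸]^(1/4) = (1.12×10¹¹)^(1/4) = 578 K.

T_ss ≈ 578 K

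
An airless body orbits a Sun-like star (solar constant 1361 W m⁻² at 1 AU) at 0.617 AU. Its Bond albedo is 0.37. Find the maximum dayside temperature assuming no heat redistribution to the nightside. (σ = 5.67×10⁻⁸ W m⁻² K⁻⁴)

T_ss ≈ 446 K

Flux at 0.617 AU: S = 1361/0.617² = 3580 W m⁻².
With no redistribution each surface element balances locally: S(1−A) = σT⁴.
T = [3580 × 0.63 / 5.67×10⁻⁸]^(1/4) = (3.97×10¹⁰)^(1/4) = 446 K.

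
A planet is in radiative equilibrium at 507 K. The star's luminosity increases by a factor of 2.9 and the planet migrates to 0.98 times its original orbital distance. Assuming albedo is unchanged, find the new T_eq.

T_eq ∝ L^(1/4) · d^(−1/2).
T′ = 507 × 2.9^(1/4) / 0.98^(1/2) = 668 K.

T_eq ≈ 668 K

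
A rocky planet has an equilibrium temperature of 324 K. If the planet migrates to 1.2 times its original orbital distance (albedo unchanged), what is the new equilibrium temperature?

T_eq ≈ 296 K

T_eq ∝ L^(1/4) · d^(−1/2).
T′ = 324 / 1.2^(1/2) = 296 K.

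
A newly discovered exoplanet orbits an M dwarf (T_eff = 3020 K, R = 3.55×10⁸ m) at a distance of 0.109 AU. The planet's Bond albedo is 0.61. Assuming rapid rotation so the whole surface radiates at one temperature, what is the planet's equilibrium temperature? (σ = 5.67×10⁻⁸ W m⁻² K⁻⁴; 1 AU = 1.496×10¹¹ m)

T_eq ≈ 249 K

d = 0.109 AU = 1.63×10¹⁰ m.
L = 4πR_⋆²σT_⋆⁴ = 4π(3.55×10⁸)² × 5.67×10⁻⁸ × (3020)⁴ = 7.47×10²⁴ W.
S = L/(4πd²) = 2240 W m⁻².
Energy balance: absorbed = emitted ⇒ πR²·S(1−A) = 4πR²·σT_eq⁴, so T_eq⁴ = S(1−A)/(4σ).
T_eq = [2240 × 0.39 / (4 × 5.67×10⁻⁸)]^(1/4) = (3.84×10⁹)^(1/4) = 249 K.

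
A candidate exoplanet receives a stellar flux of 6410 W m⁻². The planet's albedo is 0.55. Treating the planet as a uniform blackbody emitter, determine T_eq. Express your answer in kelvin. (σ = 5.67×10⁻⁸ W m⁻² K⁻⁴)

T_eq ≈ 336 K

Energy balance: absorbed = emitted ⇒ πR²·S(1−A) = 4πR²·σT_eq⁴, so T_eq⁴ = S(1−A)/(4σ).
T_eq = [6410 × 0.45 / (4 × 5.67×10⁻⁸)]^(1/4) = (1.27×10¹⁰)^(1/4) = 336 K.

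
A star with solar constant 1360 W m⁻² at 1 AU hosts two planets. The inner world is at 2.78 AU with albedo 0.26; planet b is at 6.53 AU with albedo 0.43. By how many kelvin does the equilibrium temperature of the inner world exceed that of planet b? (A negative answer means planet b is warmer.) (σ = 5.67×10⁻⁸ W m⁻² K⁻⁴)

ΔT ≈ 60.2 K

T_eq = [S₀(1−A)/(4σd²)]^(1/4), so T ∝ (1−A)^(1/4) / √d.
T₁ = [1360×0.74/(4×5.67×10⁻⁸×2.78²)]^(1/4) = 154.80 K.
T₂ = [1360×0.57/(4×5.67×10⁻⁸×6.53²)]^(1/4) = 94.62 K.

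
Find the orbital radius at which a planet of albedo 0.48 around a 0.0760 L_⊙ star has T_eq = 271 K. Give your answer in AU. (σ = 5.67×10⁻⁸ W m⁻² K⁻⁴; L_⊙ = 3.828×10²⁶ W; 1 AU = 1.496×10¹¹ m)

L = 0.0760 × 3.828×10²⁶ = 2.91×10²⁵ W.
From T_eq⁴ = L(1−A)/(16πσd²): d = √[L(1−A)/(16πσT_eq⁴)].
d = √[2.91×10²⁵ × 0.52 / (16π × 5.67×10⁻⁸ × (271)⁴)] = 3.14×10¹⁰ m = 0.210 AU.

d ≈ 0.210 AU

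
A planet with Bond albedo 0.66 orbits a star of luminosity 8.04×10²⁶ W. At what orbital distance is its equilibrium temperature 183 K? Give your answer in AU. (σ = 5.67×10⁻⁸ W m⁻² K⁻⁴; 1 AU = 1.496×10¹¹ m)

d ≈ 1.95 AU

From T_eq⁴ = L(1−A)/(16πσd²): d = √[L(1−A)/(16πσT_eq⁴)].
d = √[8.04×10²⁶ × 0.34 / (16π × 5.67×10⁻⁸ × (183)⁴)] = 2.92×10¹¹ m = 1.95 AU.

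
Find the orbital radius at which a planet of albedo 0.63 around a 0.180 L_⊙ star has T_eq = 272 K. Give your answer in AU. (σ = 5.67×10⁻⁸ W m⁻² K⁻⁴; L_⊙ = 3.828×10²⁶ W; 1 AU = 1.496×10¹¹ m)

L = 0.180 × 3.828×10²⁶ = 6.89×10²⁵ W.
From T_eq⁴ = L(1−A)/(16πσd²): d = √[L(1−A)/(16πσT_eq⁴)].
d = √[6.89×10²⁵ × 0.37 / (16π × 5.67×10⁻⁸ × (272)⁴)] = 4.04×10¹⁰ m = 0.270 AU.

d ≈ 0.270 AU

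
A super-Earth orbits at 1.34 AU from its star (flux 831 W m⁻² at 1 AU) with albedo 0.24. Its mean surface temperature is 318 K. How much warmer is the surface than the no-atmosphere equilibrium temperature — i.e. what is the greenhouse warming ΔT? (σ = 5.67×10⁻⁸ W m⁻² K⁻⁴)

ΔT ≈ 119.6 K

S = 831/1.34² = 462.8 W m⁻².
T_eq = [S(1−A)/(4σ)]^(1/4) = [462.8×0.76/(4×5.67×10⁻⁸)]^(1/4) = 198.4 K.
ΔT = T_surf − T_eq = 318 − 198.4.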